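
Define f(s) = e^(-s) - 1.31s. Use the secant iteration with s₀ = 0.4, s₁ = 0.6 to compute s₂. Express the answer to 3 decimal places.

0.476

f(0.4) = 0.14632, f(0.6) = -0.23719
s₂ = 0.60000 − (-0.23719)·(0.60000 − 0.40000) / (-0.23719 − 0.14632) = 0.60000 − (-0.04744)/(-0.38351) = 0.47631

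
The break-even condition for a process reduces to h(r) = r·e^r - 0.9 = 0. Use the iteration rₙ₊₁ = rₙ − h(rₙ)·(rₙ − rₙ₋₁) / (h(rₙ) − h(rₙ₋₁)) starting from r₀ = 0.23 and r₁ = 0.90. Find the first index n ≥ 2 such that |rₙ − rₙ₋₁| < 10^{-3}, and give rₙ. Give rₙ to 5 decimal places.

h(0.23) = -0.6105220, h(0.90) = 1.3136428
r₂ = 0.9000000 − 1.3136428·(0.6700000)/(1.9241648) = 0.4425856;  |Δ| = 0.4574144
h(0.4425856) = -0.2110150
r₃ = 0.4425856 − (-0.2110150)·(-0.4574144)/(-1.5246578) = 0.5058925;  |Δ| = 0.0633069
h(0.5058925) = -0.0609951
r₄ = 0.5058925 − (-0.0609951)·(0.0633069)/(0.1500199) = 0.5316318;  |Δ| = 0.0257393
h(0.5316318) = 0.0046814
r₅ = 0.5316318 − 0.0046814·(0.0257393)/(0.0656764) = 0.5297971;  |Δ| = 0.0018347
h(0.5297971) = -0.0000933
r₆ = 0.5297971 − (-0.0000933)·(-0.0018347)/(-0.0047746) = 0.5298329;  |Δ| = 0.0000358
|r₆ − r₅| = 0.0000358 < 10^{-3}

n = 6, rₙ = 0.52983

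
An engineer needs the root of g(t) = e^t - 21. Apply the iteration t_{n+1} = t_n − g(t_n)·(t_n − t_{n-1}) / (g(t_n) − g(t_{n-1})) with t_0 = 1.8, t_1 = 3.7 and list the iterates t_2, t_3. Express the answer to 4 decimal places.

2.6258, 2.9156

g(1.8) = -14.950353, g(3.7) = 19.447304
t_2 = 3.700000 − 19.447304·(3.700000 − 1.800000) / (19.447304 − (-14.950353)) = 3.700000 − (36.949878)/(34.397657) = 2.625802
g(2.625802) = -7.184344
t_3 = 2.625802 − (-7.184344)·(2.625802 − 3.700000) / (-7.184344 − 19.447304) = 2.625802 − (7.717404)/(-26.631648) = 2.915586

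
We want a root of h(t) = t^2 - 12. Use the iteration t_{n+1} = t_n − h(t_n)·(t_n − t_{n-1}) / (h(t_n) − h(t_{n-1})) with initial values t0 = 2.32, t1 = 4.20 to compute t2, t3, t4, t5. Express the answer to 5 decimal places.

3.33497, 3.45149, 3.46434, 3.46410

h(2.32) = -6.6176000, h(4.20) = 5.6400000
t2 = 4.2000000 − 5.6400000·(4.2000000 − 2.3200000) / (5.6400000 − (-6.6176000)) = 4.2000000 − (10.6032000)/(12.2576000) = 3.3349693
h(3.3349693) = -0.8779796
t3 = 3.3349693 − (-0.8779796)·(3.3349693 − 4.2000000) / (-0.8779796 − 5.6400000) = 3.3349693 − (0.7594793)/(-6.5179796) = 3.4514900
h(3.4514900) = -0.0872169
t4 = 3.4514900 − (-0.0872169)·(3.4514900 − 3.3349693) / (-0.0872169 − (-0.8779796)) = 3.4514900 − (-0.0101626)/(0.7907627) = 3.4643416
h(3.4643416) = 0.0016626
t5 = 3.4643416 − 0.0016626·(3.4643416 − 3.4514900) / (0.0016626 − (-0.0872169)) = 3.4643416 − (0.0000214)/(0.0888795) = 3.4641012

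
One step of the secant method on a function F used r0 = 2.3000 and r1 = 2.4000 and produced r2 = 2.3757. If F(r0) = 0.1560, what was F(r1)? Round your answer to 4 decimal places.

The secant line through (2.3000, 0.1560) and (2.4000, F(r1)) crosses zero at r2 = 2.3757.
So (2.3000, 0.1560), (2.4000, F(r1)), (2.3757, 0) are collinear:
F(r1) = 0.1560 · (2.4000 − 2.3757) / (2.3000 − 2.3757) = 0.1560 · (0.024300)/(-0.075700) = -0.050077

-0.0501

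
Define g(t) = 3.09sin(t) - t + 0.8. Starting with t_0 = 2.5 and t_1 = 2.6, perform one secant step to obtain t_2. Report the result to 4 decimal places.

g(2.5) = 0.149279, g(2.6) = -0.207101
t_2 = 2.600000 − (-0.207101)·(2.600000 − 2.500000) / (-0.207101 − 0.149279) = 2.600000 − (-0.020710)/(-0.356380) = 2.541888

2.5419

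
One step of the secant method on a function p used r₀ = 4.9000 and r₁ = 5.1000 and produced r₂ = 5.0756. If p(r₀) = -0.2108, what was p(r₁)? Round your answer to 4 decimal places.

0.0293

The secant line through (4.9000, -0.2108) and (5.1000, p(r₁)) crosses zero at r₂ = 5.0756.
So (4.9000, -0.2108), (5.1000, p(r₁)), (5.0756, 0) are collinear:
p(r₁) = -0.2108 · (5.1000 − 5.0756) / (4.9000 − 5.0756) = -0.2108 · (0.024400)/(-0.175600) = 0.029291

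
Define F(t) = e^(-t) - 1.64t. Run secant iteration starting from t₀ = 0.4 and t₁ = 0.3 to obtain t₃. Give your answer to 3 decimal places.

F(0.4) = 0.01432, F(0.3) = 0.24882
t₂ = 0.30000 − 0.24882·(0.30000 − 0.40000) / (0.24882 − 0.01432) = 0.30000 − (-0.02488)/(0.23450) = 0.40611
F(0.40611) = 0.00022
t₃ = 0.40611 − 0.00022·(0.40611 − 0.30000) / (0.00022 − 0.24882) = 0.40611 − (0.00002)/(-0.24859) = 0.40620

0.406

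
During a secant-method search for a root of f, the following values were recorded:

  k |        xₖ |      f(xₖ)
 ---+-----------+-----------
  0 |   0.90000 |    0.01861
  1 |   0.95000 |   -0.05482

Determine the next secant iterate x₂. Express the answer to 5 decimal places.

x₂ = 0.95000 − (-0.05482)·(0.95000 − 0.90000) / (-0.05482 − 0.01861)
   = 0.95000 − (-0.0027410)/(-0.0734300) = 0.9126719

0.91267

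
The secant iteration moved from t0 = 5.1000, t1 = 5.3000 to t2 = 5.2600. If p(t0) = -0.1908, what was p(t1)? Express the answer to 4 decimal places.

The secant line through (5.1000, -0.1908) and (5.3000, p(t1)) crosses zero at t2 = 5.2600.
So (5.1000, -0.1908), (5.3000, p(t1)), (5.2600, 0) are collinear:
p(t1) = -0.1908 · (5.3000 − 5.2600) / (5.1000 − 5.2600) = -0.1908 · (0.040000)/(-0.160000) = 0.047700

0.0477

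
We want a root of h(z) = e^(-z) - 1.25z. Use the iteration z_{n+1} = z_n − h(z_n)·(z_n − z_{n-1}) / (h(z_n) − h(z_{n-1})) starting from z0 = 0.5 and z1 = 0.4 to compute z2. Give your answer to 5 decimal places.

h(0.5) = -0.0184693, h(0.4) = 0.1703200
z2 = 0.4000000 − 0.1703200·(0.4000000 − 0.5000000) / (0.1703200 − (-0.0184693)) = 0.4000000 − (-0.0170320)/(0.1887894) = 0.4902170

0.49022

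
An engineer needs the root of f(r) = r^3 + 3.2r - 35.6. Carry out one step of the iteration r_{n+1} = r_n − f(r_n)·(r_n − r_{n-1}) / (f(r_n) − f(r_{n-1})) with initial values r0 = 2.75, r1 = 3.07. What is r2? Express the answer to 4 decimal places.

2.9597

f(2.75) = -6.003125, f(3.07) = 3.158443
r2 = 3.070000 − 3.158443·(3.070000 − 2.750000) / (3.158443 − (-6.003125)) = 3.070000 − (1.010702)/(9.161568) = 2.959680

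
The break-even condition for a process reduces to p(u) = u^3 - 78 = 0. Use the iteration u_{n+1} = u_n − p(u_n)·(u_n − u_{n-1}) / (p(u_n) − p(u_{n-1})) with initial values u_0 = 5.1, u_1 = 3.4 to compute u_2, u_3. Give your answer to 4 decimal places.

p(5.1) = 54.651000, p(3.4) = -38.696000
u_2 = 3.400000 − (-38.696000)·(3.400000 − 5.100000) / (-38.696000 − 54.651000) = 3.400000 − (65.783200)/(-93.347000) = 4.104717
p(4.104717) = -8.840858
u_3 = 4.104717 − (-8.840858)·(4.104717 − 3.400000) / (-8.840858 − (-38.696000)) = 4.104717 − (-6.230301)/(29.855142) = 4.313401

4.1047, 4.3134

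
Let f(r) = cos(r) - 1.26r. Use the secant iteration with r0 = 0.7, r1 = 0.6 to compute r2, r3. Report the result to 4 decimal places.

f(0.7) = -0.117158, f(0.6) = 0.069336
r2 = 0.600000 − 0.069336·(0.600000 − 0.700000) / (0.069336 − (-0.117158)) = 0.600000 − (-0.006934)/(0.186493) = 0.637179
f(0.637179) = 0.000932
r3 = 0.637179 − 0.000932·(0.637179 − 0.600000) / (0.000932 − 0.069336) = 0.637179 − (0.000035)/(-0.068403) = 0.637685

0.6372, 0.6377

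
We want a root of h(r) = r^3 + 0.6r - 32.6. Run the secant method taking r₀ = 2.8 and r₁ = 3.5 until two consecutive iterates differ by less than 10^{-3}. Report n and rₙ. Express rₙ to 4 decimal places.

h(2.8) = -8.968000, h(3.5) = 12.375000
r₂ = 3.500000 − 12.375000·(0.700000)/(21.343000) = 3.094129;  |Δ| = 0.405871
h(3.094129) = -1.121457
r₃ = 3.094129 − (-1.121457)·(-0.405871)/(-13.496457) = 3.127854;  |Δ| = 0.033725
h(3.127854) = -0.122017
r₄ = 3.127854 − (-0.122017)·(0.033725)/(0.999440) = 3.131971;  |Δ| = 0.004117
h(3.131971) = 0.001457
r₅ = 3.131971 − 0.001457·(0.004117)/(0.123474) = 3.131923;  |Δ| = 0.000049
|r₅ − r₄| = 0.000049 < 10^{-3}

n = 5, rₙ = 3.1319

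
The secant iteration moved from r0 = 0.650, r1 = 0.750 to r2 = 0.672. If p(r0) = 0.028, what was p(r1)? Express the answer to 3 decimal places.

-0.099

The secant line through (0.650, 0.028) and (0.750, p(r1)) crosses zero at r2 = 0.672.
So (0.650, 0.028), (0.750, p(r1)), (0.672, 0) are collinear:
p(r1) = 0.028 · (0.750 − 0.672) / (0.650 − 0.672) = 0.028 · (0.07800)/(-0.02200) = -0.09927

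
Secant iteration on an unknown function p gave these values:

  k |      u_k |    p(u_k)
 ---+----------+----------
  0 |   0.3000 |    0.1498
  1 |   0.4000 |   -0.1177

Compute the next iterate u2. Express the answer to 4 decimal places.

u2 = 0.4000 − (-0.1177)·(0.4000 − 0.3000) / (-0.1177 − 0.1498)
   = 0.4000 − (-0.011770)/(-0.267500) = 0.356000

0.3560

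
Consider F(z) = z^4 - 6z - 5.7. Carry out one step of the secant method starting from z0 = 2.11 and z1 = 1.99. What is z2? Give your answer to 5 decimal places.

F(2.11) = 1.4611944, F(1.99) = -1.9576080
z2 = 1.9900000 − (-1.9576080)·(1.9900000 − 2.1100000) / (-1.9576080 − 1.4611944) = 1.9900000 − (0.2349130)/(-3.4188024) = 2.0587121

2.05871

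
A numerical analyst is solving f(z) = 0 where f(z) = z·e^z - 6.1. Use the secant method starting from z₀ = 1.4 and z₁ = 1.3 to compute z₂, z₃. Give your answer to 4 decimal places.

f(1.4) = -0.422720, f(1.3) = -1.329914
z₂ = 1.300000 − (-1.329914)·(1.300000 − 1.400000) / (-1.329914 − (-0.422720)) = 1.300000 − (0.132991)/(-0.907194) = 1.446596
f(1.446596) = 0.046052
z₃ = 1.446596 − 0.046052·(1.446596 − 1.300000) / (0.046052 − (-1.329914)) = 1.446596 − (0.006751)/(1.375966) = 1.441690

1.4466, 1.4417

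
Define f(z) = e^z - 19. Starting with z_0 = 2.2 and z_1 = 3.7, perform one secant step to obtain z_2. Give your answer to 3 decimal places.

2.676

f(2.2) = -9.97499, f(3.7) = 21.44730
z_2 = 3.70000 − 21.44730·(3.70000 − 2.20000) / (21.44730 − (-9.97499)) = 3.70000 − (32.17096)/(31.42229) = 2.67617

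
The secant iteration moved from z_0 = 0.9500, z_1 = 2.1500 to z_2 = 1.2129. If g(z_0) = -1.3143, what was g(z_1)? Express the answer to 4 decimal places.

The secant line through (0.9500, -1.3143) and (2.1500, g(z_1)) crosses zero at z_2 = 1.2129.
So (0.9500, -1.3143), (2.1500, g(z_1)), (1.2129, 0) are collinear:
g(z_1) = -1.3143 · (2.1500 − 1.2129) / (0.9500 − 1.2129) = -1.3143 · (0.937100)/(-0.262900) = 4.684787

4.6848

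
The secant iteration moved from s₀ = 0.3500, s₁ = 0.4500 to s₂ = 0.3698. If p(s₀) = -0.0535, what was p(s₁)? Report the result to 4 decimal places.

The secant line through (0.3500, -0.0535) and (0.4500, p(s₁)) crosses zero at s₂ = 0.3698.
So (0.3500, -0.0535), (0.4500, p(s₁)), (0.3698, 0) are collinear:
p(s₁) = -0.0535 · (0.4500 − 0.3698) / (0.3500 − 0.3698) = -0.0535 · (0.080200)/(-0.019800) = 0.216702

0.2167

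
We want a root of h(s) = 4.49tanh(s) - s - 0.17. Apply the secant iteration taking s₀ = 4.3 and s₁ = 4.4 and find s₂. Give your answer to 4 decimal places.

h(4.3) = 0.018347, h(4.4) = -0.081353
s₂ = 4.400000 − (-0.081353)·(4.400000 − 4.300000) / (-0.081353 − 0.018347) = 4.400000 − (-0.008135)/(-0.099700) = 4.318402

4.3184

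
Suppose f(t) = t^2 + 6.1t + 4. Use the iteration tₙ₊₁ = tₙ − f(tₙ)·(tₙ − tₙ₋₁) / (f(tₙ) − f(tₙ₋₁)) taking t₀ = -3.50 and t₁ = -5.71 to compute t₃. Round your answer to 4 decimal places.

-5.3367

f(-3.50) = -5.100000, f(-5.71) = 1.773100
t₂ = -5.710000 − 1.773100·(-5.710000 − (-3.500000)) / (1.773100 − (-5.100000)) = -5.710000 − (-3.918551)/(6.873100) = -5.139871
f(-5.139871) = -0.934938
t₃ = -5.139871 − (-0.934938)·(-5.139871 − (-5.710000)) / (-0.934938 − 1.773100) = -5.139871 − (-0.533035)/(-2.708038) = -5.336706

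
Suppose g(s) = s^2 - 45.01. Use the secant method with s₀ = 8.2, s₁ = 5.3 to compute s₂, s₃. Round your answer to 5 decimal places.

6.55333, 6.72745

g(8.2) = 22.2300000, g(5.3) = -16.9200000
s₂ = 5.3000000 − (-16.9200000)·(5.3000000 − 8.2000000) / (-16.9200000 − 22.2300000) = 5.3000000 − (49.0680000)/(-39.1500000) = 6.5533333
g(6.5533333) = -2.0638222
s₃ = 6.5533333 − (-2.0638222)·(6.5533333 − 5.3000000) / (-2.0638222 − (-16.9200000)) = 6.5533333 − (-2.5866572)/(14.8561778) = 6.7274466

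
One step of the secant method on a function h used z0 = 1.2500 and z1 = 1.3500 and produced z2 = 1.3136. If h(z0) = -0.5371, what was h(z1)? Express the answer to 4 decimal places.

The secant line through (1.2500, -0.5371) and (1.3500, h(z1)) crosses zero at z2 = 1.3136.
So (1.2500, -0.5371), (1.3500, h(z1)), (1.3136, 0) are collinear:
h(z1) = -0.5371 · (1.3500 − 1.3136) / (1.2500 − 1.3136) = -0.5371 · (0.036400)/(-0.063600) = 0.307397

0.3074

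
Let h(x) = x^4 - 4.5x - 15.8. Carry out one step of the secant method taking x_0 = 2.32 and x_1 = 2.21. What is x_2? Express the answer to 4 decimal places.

h(2.32) = 2.730230, h(2.21) = -1.890567
x_2 = 2.210000 − (-1.890567)·(2.210000 − 2.320000) / (-1.890567 − 2.730230) = 2.210000 − (0.207962)/(-4.620797) = 2.255006

2.2550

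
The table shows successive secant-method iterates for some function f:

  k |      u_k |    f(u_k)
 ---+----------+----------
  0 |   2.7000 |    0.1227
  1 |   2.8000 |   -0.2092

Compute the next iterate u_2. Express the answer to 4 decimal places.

u_2 = 2.8000 − (-0.2092)·(2.8000 − 2.7000) / (-0.2092 − 0.1227)
   = 2.8000 − (-0.020920)/(-0.331900) = 2.736969

2.7370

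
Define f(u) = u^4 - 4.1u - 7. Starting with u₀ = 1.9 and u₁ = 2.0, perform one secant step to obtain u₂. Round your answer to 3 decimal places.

f(1.9) = -1.75790, f(2.0) = 0.80000
u₂ = 2.00000 − 0.80000·(2.00000 − 1.90000) / (0.80000 − (-1.75790)) = 2.00000 − (0.08000)/(2.55790) = 1.96872

1.969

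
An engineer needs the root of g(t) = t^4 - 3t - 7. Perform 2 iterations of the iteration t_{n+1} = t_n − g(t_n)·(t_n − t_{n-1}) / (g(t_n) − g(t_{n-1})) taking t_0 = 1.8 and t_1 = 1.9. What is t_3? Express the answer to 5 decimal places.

g(1.8) = -1.9024000, g(1.9) = 0.3321000
t_2 = 1.9000000 − 0.3321000·(1.9000000 − 1.8000000) / (0.3321000 − (-1.9024000)) = 1.9000000 − (0.0332100)/(2.2345000) = 1.8851376
g(1.8851376) = -0.0263177
t_3 = 1.8851376 − (-0.0263177)·(1.8851376 − 1.9000000) / (-0.0263177 − 0.3321000) = 1.8851376 − (0.0003911)/(-0.3584177) = 1.8862289

1.88623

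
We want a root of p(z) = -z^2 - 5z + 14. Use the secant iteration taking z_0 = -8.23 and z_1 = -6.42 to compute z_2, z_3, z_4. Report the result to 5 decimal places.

p(-8.23) = -12.5829000, p(-6.42) = 4.8836000
z_2 = -6.4200000 − 4.8836000·(-6.4200000 − (-8.2300000)) / (4.8836000 − (-12.5829000)) = -6.4200000 − (8.8393160)/(17.4665000) = -6.9260725
p(-6.9260725) = 0.6598819
z_3 = -6.9260725 − 0.6598819·(-6.9260725 − (-6.4200000)) / (0.6598819 − 4.8836000) = -6.9260725 − (-0.3339481)/(-4.2237181) = -7.0051375
p(-7.0051375) = -0.0462639
z_4 = -7.0051375 − (-0.0462639)·(-7.0051375 − (-6.9260725)) / (-0.0462639 − 0.6598819) = -7.0051375 − (0.0036579)/(-0.7061458) = -6.9999575

-6.92607, -7.00514, -6.99996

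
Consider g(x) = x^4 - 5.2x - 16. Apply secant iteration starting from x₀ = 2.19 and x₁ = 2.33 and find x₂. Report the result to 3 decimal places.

2.297

g(2.19) = -4.38542, g(2.33) = 1.35696
x₂ = 2.33000 − 1.35696·(2.33000 − 2.19000) / (1.35696 − (-4.38542)) = 2.33000 − (0.18997)/(5.74238) = 2.29692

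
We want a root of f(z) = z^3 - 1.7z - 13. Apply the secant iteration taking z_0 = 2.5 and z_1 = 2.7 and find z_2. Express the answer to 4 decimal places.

f(2.5) = -1.625000, f(2.7) = 2.093000
z_2 = 2.700000 − 2.093000·(2.700000 − 2.500000) / (2.093000 − (-1.625000)) = 2.700000 − (0.418600)/(3.718000) = 2.587413

2.5874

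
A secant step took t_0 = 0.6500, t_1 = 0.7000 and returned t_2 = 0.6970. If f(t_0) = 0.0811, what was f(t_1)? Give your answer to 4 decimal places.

-0.0052

The secant line through (0.6500, 0.0811) and (0.7000, f(t_1)) crosses zero at t_2 = 0.6970.
So (0.6500, 0.0811), (0.7000, f(t_1)), (0.6970, 0) are collinear:
f(t_1) = 0.0811 · (0.7000 − 0.6970) / (0.6500 − 0.6970) = 0.0811 · (0.003000)/(-0.047000) = -0.005177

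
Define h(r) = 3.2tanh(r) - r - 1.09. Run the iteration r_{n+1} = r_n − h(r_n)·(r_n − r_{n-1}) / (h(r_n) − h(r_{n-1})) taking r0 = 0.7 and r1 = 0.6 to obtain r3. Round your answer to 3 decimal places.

0.578

h(0.7) = 0.14398, h(0.6) = 0.02856
r2 = 0.60000 − 0.02856·(0.60000 − 0.70000) / (0.02856 − 0.14398) = 0.60000 − (-0.00286)/(-0.11542) = 0.57526
h(0.57526) = -0.00379
r3 = 0.57526 − (-0.00379)·(0.57526 − 0.60000) / (-0.00379 − 0.02856) = 0.57526 − (0.00009)/(-0.03235) = 0.57815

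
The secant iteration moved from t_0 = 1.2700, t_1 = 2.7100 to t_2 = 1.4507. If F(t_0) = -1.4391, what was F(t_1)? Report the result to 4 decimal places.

10.0291

The secant line through (1.2700, -1.4391) and (2.7100, F(t_1)) crosses zero at t_2 = 1.4507.
So (1.2700, -1.4391), (2.7100, F(t_1)), (1.4507, 0) are collinear:
F(t_1) = -1.4391 · (2.7100 − 1.4507) / (1.2700 − 1.4507) = -1.4391 · (1.259300)/(-0.180700) = 10.029101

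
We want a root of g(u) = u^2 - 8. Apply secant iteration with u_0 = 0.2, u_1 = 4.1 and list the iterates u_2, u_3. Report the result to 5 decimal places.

2.05116, 2.66775

g(0.2) = -7.9600000, g(4.1) = 8.8100000
u_2 = 4.1000000 − 8.8100000·(4.1000000 − 0.2000000) / (8.8100000 − (-7.9600000)) = 4.1000000 − (34.3590000)/(16.7700000) = 2.0511628
g(2.0511628) = -3.7927312
u_3 = 2.0511628 − (-3.7927312)·(2.0511628 − 4.1000000) / (-3.7927312 − 8.8100000) = 2.0511628 − (7.7706888)/(-12.6027312) = 2.6677505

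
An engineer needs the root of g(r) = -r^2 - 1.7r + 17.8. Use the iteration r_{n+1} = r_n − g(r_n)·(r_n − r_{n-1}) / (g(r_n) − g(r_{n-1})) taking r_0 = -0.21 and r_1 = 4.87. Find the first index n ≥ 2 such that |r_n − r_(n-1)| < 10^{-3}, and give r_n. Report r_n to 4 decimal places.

g(-0.21) = 18.112900, g(4.87) = -14.195900
r_2 = 4.870000 − (-14.195900)·(5.080000)/(-32.308800) = 2.637940;  |Δ| = 2.232060
g(2.637940) = 6.356773
r_3 = 2.637940 − 6.356773·(-2.232060)/(20.552673) = 3.328298;  |Δ| = 0.690358
g(3.328298) = 1.064326
r_4 = 3.328298 − 1.064326·(0.690358)/(-5.292447) = 3.467131;  |Δ| = 0.138833
g(3.467131) = -0.115119
r_5 = 3.467131 − (-0.115119)·(0.138833)/(-1.179445) = 3.453580;  |Δ| = 0.013551
g(3.453580) = 0.001698
r_6 = 3.453580 − 0.001698·(-0.013551)/(0.116817) = 3.453777;  |Δ| = 0.000197
|r_6 − r_5| = 0.000197 < 10^{-3}

n = 6, r_n = 3.4538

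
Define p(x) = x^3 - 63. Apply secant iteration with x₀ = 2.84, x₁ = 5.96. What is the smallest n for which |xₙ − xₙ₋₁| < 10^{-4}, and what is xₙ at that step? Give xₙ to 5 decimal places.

n = 7, xₙ = 3.97906

p(2.84) = -40.0936960, p(5.96) = 148.7087360
x₂ = 5.9600000 − 148.7087360·(3.1200000)/(188.8024320) = 3.5025568;  |Δ| = 2.4574432
p(3.5025568) = -20.0309697
x₃ = 3.5025568 − (-20.0309697)·(-2.4574432)/(-168.7397057) = 3.7942781;  |Δ| = 0.2917213
p(3.7942781) = -8.3754994
x₄ = 3.7942781 − (-8.3754994)·(0.2917213)/(11.6554703) = 4.0039060;  |Δ| = 0.2096279
p(4.0039060) = 1.1876716
x₅ = 4.0039060 − 1.1876716·(0.2096279)/(9.5631710) = 3.9778719;  |Δ| = 0.0260342
p(3.9778719) = -0.0562861
x₆ = 3.9778719 − (-0.0562861)·(-0.0260342)/(-1.2439577) = 3.9790498;  |Δ| = 0.0011780
p(3.9790498) = -0.0003502
x₇ = 3.9790498 − (-0.0003502)·(0.0011780)/(0.0559359) = 3.9790572;  |Δ| = 0.0000074
|x₇ − x₆| = 0.0000074 < 10^{-4}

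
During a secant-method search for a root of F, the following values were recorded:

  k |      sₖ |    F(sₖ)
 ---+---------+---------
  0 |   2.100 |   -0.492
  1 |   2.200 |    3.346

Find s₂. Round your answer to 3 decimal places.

s₂ = 2.200 − 3.346·(2.200 − 2.100) / (3.346 − (-0.492))
   = 2.200 − (0.33460)/(3.83800) = 2.11282

2.113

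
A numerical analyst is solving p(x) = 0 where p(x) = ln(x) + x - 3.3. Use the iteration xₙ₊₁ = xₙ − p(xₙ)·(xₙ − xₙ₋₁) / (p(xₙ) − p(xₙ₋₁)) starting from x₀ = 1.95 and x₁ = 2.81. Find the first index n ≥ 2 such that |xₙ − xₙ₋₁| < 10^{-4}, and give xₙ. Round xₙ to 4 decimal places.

n = 5, xₙ = 2.4173

p(1.95) = -0.682171, p(2.81) = 0.543184
x₂ = 2.810000 − 0.543184·(0.860000)/(1.225355) = 2.428773;  |Δ| = 0.381227
p(2.428773) = 0.016159
x₃ = 2.428773 − 0.016159·(-0.381227)/(-0.527026) = 2.417084;  |Δ| = 0.011689
p(2.417084) = -0.000354
x₄ = 2.417084 − (-0.000354)·(-0.011689)/(-0.016513) = 2.417335;  |Δ| = 0.000251
p(2.417335) = 0.000000
x₅ = 2.417335 − 0.000000·(0.000251)/(0.000354) = 2.417335;  |Δ| = 0.000000
|x₅ − x₄| = 0.000000 < 10^{-4}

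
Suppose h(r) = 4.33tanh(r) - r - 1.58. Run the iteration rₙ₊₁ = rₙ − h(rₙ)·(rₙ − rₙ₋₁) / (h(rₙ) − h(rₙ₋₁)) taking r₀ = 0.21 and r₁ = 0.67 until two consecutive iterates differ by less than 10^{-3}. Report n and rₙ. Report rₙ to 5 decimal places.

h(0.21) = -0.8938351, h(0.67) = 0.2829629
r₂ = 0.6700000 − 0.2829629·(0.4600000)/(1.1767979) = 0.5593923;  |Δ| = 0.1106077
h(0.5593923) = 0.0581970
r₃ = 0.5593923 − 0.0581970·(-0.1106077)/(-0.2247659) = 0.5307534;  |Δ| = 0.0286389
h(0.5307534) = -0.0065605
r₄ = 0.5307534 − (-0.0065605)·(-0.0286389)/(-0.0647575) = 0.5336548;  |Δ| = 0.0029013
h(0.5336548) = 0.0001207
r₅ = 0.5336548 − 0.0001207·(0.0029013)/(0.0066812) = 0.5336024;  |Δ| = 0.0000524
|r₅ − r₄| = 0.0000524 < 10^{-3}

n = 5, rₙ = 0.53360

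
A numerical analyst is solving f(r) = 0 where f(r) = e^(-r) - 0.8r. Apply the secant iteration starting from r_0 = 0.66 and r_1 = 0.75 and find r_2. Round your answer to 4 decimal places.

0.6514

f(0.66) = -0.011149, f(0.75) = -0.127633
r_2 = 0.750000 − (-0.127633)·(0.750000 − 0.660000) / (-0.127633 − (-0.011149)) = 0.750000 − (-0.011487)/(-0.116485) = 0.651386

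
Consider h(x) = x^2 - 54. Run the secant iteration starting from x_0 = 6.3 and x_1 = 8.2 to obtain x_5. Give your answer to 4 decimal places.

h(6.3) = -14.310000, h(8.2) = 13.240000
x_2 = 8.200000 − 13.240000·(8.200000 − 6.300000) / (13.240000 − (-14.310000)) = 8.200000 − (25.156000)/(27.550000) = 7.286897
h(7.286897) = -0.901139
x_3 = 7.286897 − (-0.901139)·(7.286897 − 8.200000) / (-0.901139 − 13.240000) = 7.286897 − (0.822833)/(-14.141139) = 7.345084
h(7.345084) = -0.049745
x_4 = 7.345084 − (-0.049745)·(7.345084 − 7.286897) / (-0.049745 − (-0.901139)) = 7.345084 − (-0.002895)/(0.851393) = 7.348483
h(7.348483) = 0.000209
x_5 = 7.348483 − 0.000209·(7.348483 − 7.345084) / (0.000209 − (-0.049745)) = 7.348483 − (0.000001)/(0.049955) = 7.348469

7.3485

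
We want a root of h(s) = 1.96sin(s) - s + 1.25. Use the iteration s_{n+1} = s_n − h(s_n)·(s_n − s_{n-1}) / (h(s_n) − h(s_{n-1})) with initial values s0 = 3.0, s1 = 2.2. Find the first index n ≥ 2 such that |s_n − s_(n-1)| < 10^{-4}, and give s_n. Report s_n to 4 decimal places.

n = 5, s_n = 2.4698

h(3.0) = -1.473405, h(2.2) = 0.634653
s2 = 2.200000 − 0.634653·(-0.800000)/(2.108058) = 2.440848;  |Δ| = 0.240848
h(2.440848) = 0.072934
s3 = 2.440848 − 0.072934·(0.240848)/(-0.561719) = 2.472120;  |Δ| = 0.031272
h(2.472120) = -0.005798
s4 = 2.472120 − (-0.005798)·(0.031272)/(-0.078732) = 2.469817;  |Δ| = 0.002303
h(2.469817) = 0.000041
s5 = 2.469817 − 0.000041·(-0.002303)/(0.005839) = 2.469833;  |Δ| = 0.000016
|s5 − s4| = 0.000016 < 10^{-4}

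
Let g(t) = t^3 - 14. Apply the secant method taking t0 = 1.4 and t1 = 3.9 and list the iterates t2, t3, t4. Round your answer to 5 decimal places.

g(1.4) = -11.2560000, g(3.9) = 45.3190000
t2 = 3.9000000 − 45.3190000·(3.9000000 − 1.4000000) / (45.3190000 − (-11.2560000)) = 3.9000000 − (113.2975000)/(56.5750000) = 1.8973928
g(1.8973928) = -7.1691968
t3 = 1.8973928 − (-7.1691968)·(1.8973928 − 3.9000000) / (-7.1691968 − 45.3190000) = 1.8973928 − (14.3570848)/(-52.4881968) = 2.1709226
g(2.1709226) = -3.7686479
t4 = 2.1709226 − (-3.7686479)·(2.1709226 − 1.8973928) / (-3.7686479 − (-7.1691968)) = 2.1709226 − (-1.0308374)/(3.4005489) = 2.4740612

1.89739, 2.17092, 2.47406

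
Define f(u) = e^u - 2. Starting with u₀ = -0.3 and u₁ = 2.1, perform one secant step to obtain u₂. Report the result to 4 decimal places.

f(-0.3) = -1.259182, f(2.1) = 6.166170
u₂ = 2.100000 − 6.166170·(2.100000 − (-0.300000)) / (6.166170 − (-1.259182)) = 2.100000 − (14.798808)/(7.425352) = 0.106989

0.1070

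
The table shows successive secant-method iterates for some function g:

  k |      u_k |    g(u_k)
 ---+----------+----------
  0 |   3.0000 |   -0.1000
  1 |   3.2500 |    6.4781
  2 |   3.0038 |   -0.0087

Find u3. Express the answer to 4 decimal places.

3.0041

u3 = 3.0038 − (-0.0087)·(3.0038 − 3.2500) / (-0.0087 − 6.4781)
   = 3.0038 − (0.002142)/(-6.486800) = 3.004130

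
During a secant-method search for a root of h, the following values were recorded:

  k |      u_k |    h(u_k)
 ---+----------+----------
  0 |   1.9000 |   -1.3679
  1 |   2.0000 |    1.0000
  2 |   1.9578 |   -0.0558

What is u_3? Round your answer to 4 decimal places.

1.9600

u_3 = 1.9578 − (-0.0558)·(1.9578 − 2.0000) / (-0.0558 − 1.0000)
   = 1.9578 − (0.002355)/(-1.055800) = 1.960030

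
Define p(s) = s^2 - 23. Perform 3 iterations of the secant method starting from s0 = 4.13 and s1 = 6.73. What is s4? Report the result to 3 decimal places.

4.796

p(4.13) = -5.94310, p(6.73) = 22.29290
s2 = 6.73000 − 22.29290·(6.73000 − 4.13000) / (22.29290 − (-5.94310)) = 6.73000 − (57.96154)/(28.23600) = 4.67725
p(4.67725) = -1.12336
s3 = 4.67725 − (-1.12336)·(4.67725 − 6.73000) / (-1.12336 − 22.29290) = 4.67725 − (2.30599)/(-23.41626) = 4.77572
p(4.77572) = -0.19245
s4 = 4.77572 − (-0.19245)·(4.77572 − 4.67725) / (-0.19245 − (-1.12336)) = 4.77572 − (-0.01895)/(0.93091) = 4.79608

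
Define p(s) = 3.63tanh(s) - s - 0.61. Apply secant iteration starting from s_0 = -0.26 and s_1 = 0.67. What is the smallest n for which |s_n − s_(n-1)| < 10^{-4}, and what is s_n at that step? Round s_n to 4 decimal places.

n = 6, s_n = 0.2380

p(-0.26) = -1.273093, p(0.67) = 0.843477
s_2 = 0.670000 − 0.843477·(0.930000)/(2.116570) = 0.299384;  |Δ| = 0.370616
p(0.299384) = 0.146035
s_3 = 0.299384 − 0.146035·(-0.370616)/(-0.697442) = 0.221782;  |Δ| = 0.077602
p(0.221782) = -0.039657
s_4 = 0.221782 − (-0.039657)·(-0.077602)/(-0.185693) = 0.238355;  |Δ| = 0.016573
p(0.238355) = 0.000853
s_5 = 0.238355 − 0.000853·(0.016573)/(0.040511) = 0.238006;  |Δ| = 0.000349
p(0.238006) = 0.000004
s_6 = 0.238006 − 0.000004·(-0.000349)/(-0.000849) = 0.238005;  |Δ| = 0.000002
|s_6 − s_5| = 0.000002 < 10^{-4}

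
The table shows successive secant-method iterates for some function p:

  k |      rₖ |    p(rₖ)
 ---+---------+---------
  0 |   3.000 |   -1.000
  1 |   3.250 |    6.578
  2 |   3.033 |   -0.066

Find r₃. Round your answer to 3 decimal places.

r₃ = 3.033 − (-0.066)·(3.033 − 3.250) / (-0.066 − 6.578)
   = 3.033 − (0.01432)/(-6.64400) = 3.03516

3.035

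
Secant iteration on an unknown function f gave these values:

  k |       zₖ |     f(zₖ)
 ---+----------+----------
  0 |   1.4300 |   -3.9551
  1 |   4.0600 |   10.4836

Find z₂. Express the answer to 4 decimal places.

z₂ = 4.0600 − 10.4836·(4.0600 − 1.4300) / (10.4836 − (-3.9551))
   = 4.0600 − (27.571868)/(14.438700) = 2.150419

2.1504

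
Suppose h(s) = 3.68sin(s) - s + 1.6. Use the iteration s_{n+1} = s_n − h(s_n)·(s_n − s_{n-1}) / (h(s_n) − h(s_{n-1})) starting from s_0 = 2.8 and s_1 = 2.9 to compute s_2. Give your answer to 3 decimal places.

h(2.8) = 0.03276, h(2.9) = -0.41956
s_2 = 2.90000 − (-0.41956)·(2.90000 − 2.80000) / (-0.41956 − 0.03276) = 2.90000 − (-0.04196)/(-0.45232) = 2.80724

2.807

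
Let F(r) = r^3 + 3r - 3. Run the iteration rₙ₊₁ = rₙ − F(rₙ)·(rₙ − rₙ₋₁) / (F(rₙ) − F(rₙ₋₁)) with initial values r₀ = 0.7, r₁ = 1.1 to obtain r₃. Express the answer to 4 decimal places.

F(0.7) = -0.557000, F(1.1) = 1.631000
r₂ = 1.100000 − 1.631000·(1.100000 − 0.700000) / (1.631000 − (-0.557000)) = 1.100000 − (0.652400)/(2.188000) = 0.801828
F(0.801828) = -0.078997
r₃ = 0.801828 − (-0.078997)·(0.801828 − 1.100000) / (-0.078997 − 1.631000) = 0.801828 − (0.023555)/(-1.709997) = 0.815603

0.8156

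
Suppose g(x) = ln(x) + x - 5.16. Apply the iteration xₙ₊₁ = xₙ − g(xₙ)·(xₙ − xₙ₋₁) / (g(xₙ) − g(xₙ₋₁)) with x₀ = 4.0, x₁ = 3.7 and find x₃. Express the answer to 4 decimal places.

g(4.0) = 0.226294, g(3.7) = -0.151667
x₂ = 3.700000 − (-0.151667)·(3.700000 − 4.000000) / (-0.151667 − 0.226294) = 3.700000 − (0.045500)/(-0.377962) = 3.820383
g(3.820383) = 0.000734
x₃ = 3.820383 − 0.000734·(3.820383 − 3.700000) / (0.000734 − (-0.151667)) = 3.820383 − (0.000088)/(0.152401) = 3.819803

3.8198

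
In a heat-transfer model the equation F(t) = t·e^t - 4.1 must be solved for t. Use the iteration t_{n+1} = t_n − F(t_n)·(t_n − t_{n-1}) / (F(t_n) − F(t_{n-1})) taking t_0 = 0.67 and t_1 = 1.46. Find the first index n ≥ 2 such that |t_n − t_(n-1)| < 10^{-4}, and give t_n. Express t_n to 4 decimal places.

n = 6, t_n = 1.2157

F(0.67) = -2.790661, F(1.46) = 2.186701
t_2 = 1.460000 − 2.186701·(0.790000)/(4.977362) = 1.112930;  |Δ| = 0.347070
F(1.112930) = -0.713063
t_3 = 1.112930 − (-0.713063)·(-0.347070)/(-2.899764) = 1.198276;  |Δ| = 0.085346
F(1.198276) = -0.128438
t_4 = 1.198276 − (-0.128438)·(0.085346)/(0.584625) = 1.217026;  |Δ| = 0.018750
F(1.217026) = 0.010052
t_5 = 1.217026 − 0.010052·(0.018750)/(0.138490) = 1.215665;  |Δ| = 0.001361
F(1.215665) = -0.000127
t_6 = 1.215665 − (-0.000127)·(-0.001361)/(-0.010179) = 1.215682;  |Δ| = 0.000017
|t_6 − t_5| = 0.000017 < 10^{-4}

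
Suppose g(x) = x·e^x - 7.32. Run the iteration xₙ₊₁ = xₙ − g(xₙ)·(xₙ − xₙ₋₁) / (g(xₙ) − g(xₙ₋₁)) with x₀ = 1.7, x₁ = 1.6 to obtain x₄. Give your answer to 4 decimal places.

g(1.7) = 1.985711, g(1.6) = 0.604852
x₂ = 1.600000 − 0.604852·(1.600000 − 1.700000) / (0.604852 − 1.985711) = 1.600000 − (-0.060485)/(-1.380859) = 1.556197
g(1.556197) = 0.057558
x₃ = 1.556197 − 0.057558·(1.556197 − 1.600000) / (0.057558 − 0.604852) = 1.556197 − (-0.002521)/(-0.547294) = 1.551591
g(1.551591) = 0.001912
x₄ = 1.551591 − 0.001912·(1.551591 − 1.556197) / (0.001912 − 0.057558) = 1.551591 − (-0.000009)/(-0.055646) = 1.551432

1.5514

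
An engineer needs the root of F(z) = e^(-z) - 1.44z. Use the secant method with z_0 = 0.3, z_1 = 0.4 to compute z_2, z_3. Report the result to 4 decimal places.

0.4440, 0.4450

F(0.3) = 0.308818, F(0.4) = 0.094320
z_2 = 0.400000 − 0.094320·(0.400000 − 0.300000) / (0.094320 − 0.308818) = 0.400000 − (0.009432)/(-0.214498) = 0.443972
F(0.443972) = 0.002163
z_3 = 0.443972 − 0.002163·(0.443972 − 0.400000) / (0.002163 − 0.094320) = 0.443972 − (0.000095)/(-0.092157) = 0.445004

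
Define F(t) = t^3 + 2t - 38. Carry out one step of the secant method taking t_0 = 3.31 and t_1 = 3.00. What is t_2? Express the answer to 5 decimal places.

3.15681

F(3.31) = 4.8846910, F(3.00) = -5.0000000
t_2 = 3.0000000 − (-5.0000000)·(3.0000000 − 3.3100000) / (-5.0000000 − 4.8846910) = 3.0000000 − (1.5500000)/(-9.8846910) = 3.1568081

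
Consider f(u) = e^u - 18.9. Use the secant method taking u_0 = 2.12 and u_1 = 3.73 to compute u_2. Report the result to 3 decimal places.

f(2.12) = -10.56886, f(3.73) = 22.77911
u_2 = 3.73000 − 22.77911·(3.73000 − 2.12000) / (22.77911 − (-10.56886)) = 3.73000 − (36.67436)/(33.34797) = 2.63025

2.630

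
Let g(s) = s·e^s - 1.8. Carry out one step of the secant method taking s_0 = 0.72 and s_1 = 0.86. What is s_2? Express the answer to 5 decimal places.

g(0.72) = -0.3208081, g(0.86) = 0.2323182
s_2 = 0.8600000 − 0.2323182·(0.8600000 − 0.7200000) / (0.2323182 − (-0.3208081)) = 0.8600000 − (0.0325245)/(0.5531263) = 0.8011987

0.80120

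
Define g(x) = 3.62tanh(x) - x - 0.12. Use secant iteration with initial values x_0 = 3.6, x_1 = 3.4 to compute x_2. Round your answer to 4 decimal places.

3.4932

g(3.6) = -0.105401, g(3.4) = 0.091945
x_2 = 3.400000 − 0.091945·(3.400000 − 3.600000) / (0.091945 − (-0.105401)) = 3.400000 − (-0.018389)/(0.197346) = 3.493182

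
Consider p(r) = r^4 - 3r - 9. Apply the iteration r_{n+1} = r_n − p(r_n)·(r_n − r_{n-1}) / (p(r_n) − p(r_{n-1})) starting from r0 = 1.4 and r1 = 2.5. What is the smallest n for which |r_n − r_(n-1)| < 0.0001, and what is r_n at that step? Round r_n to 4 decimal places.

n = 7, r_n = 1.9645

p(1.4) = -9.358400, p(2.5) = 22.562500
r2 = 2.500000 − 22.562500·(1.100000)/(31.920900) = 1.722492;  |Δ| = 0.777508
p(1.722492) = -5.364511
r3 = 1.722492 − (-5.364511)·(-0.777508)/(-27.927011) = 1.871844;  |Δ| = 0.149352
p(1.871844) = -2.338919
r4 = 1.871844 − (-2.338919)·(0.149352)/(3.025592) = 1.987300;  |Δ| = 0.115456
p(1.987300) = 0.635544
r5 = 1.987300 − 0.635544·(0.115456)/(2.974463) = 1.962631;  |Δ| = 0.024669
p(1.962631) = -0.050613
r6 = 1.962631 − (-0.050613)·(-0.024669)/(-0.686157) = 1.964450;  |Δ| = 0.001820
p(1.964450) = -0.000970
r7 = 1.964450 − (-0.000970)·(0.001820)/(0.049644) = 1.964486;  |Δ| = 0.000036
|r7 − r6| = 0.000036 < 0.0001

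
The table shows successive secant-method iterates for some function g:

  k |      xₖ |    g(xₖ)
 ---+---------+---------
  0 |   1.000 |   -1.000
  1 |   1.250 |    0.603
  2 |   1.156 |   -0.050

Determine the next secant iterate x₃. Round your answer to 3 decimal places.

1.163

x₃ = 1.156 − (-0.050)·(1.156 − 1.250) / (-0.050 − 0.603)
   = 1.156 − (0.00470)/(-0.65300) = 1.16320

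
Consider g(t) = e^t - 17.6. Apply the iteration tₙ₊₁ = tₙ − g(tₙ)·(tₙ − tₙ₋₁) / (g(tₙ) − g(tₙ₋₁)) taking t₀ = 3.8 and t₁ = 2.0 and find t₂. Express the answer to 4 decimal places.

g(3.8) = 27.101184, g(2.0) = -10.210944
t₂ = 2.000000 − (-10.210944)·(2.000000 − 3.800000) / (-10.210944 − 27.101184) = 2.000000 − (18.379699)/(-37.312128) = 2.492593

2.4926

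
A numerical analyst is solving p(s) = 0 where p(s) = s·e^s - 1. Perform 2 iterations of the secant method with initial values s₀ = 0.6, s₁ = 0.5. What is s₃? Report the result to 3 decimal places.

0.567

p(0.6) = 0.09327, p(0.5) = -0.17564
s₂ = 0.50000 − (-0.17564)·(0.50000 − 0.60000) / (-0.17564 − 0.09327) = 0.50000 − (0.01756)/(-0.26891) = 0.56532
p(0.56532) = -0.00504
s₃ = 0.56532 − (-0.00504)·(0.56532 − 0.50000) / (-0.00504 − (-0.17564)) = 0.56532 − (-0.00033)/(0.17060) = 0.56725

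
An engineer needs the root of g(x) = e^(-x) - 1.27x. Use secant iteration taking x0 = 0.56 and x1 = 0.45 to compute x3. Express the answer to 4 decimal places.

g(0.56) = -0.139991, g(0.45) = 0.066128
x2 = 0.450000 − 0.066128·(0.450000 − 0.560000) / (0.066128 − (-0.139991)) = 0.450000 − (-0.007274)/(0.206119) = 0.485291
g(0.485291) = -0.000801
x3 = 0.485291 − (-0.000801)·(0.485291 − 0.450000) / (-0.000801 − 0.066128) = 0.485291 − (-0.000028)/(-0.066929) = 0.484868

0.4849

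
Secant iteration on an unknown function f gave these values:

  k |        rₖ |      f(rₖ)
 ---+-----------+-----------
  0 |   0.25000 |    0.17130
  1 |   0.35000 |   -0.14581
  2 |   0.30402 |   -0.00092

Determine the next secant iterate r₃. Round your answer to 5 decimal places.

0.30373

r₃ = 0.30402 − (-0.00092)·(0.30402 − 0.35000) / (-0.00092 − (-0.14581))
   = 0.30402 − (0.0000423)/(0.1448900) = 0.3037280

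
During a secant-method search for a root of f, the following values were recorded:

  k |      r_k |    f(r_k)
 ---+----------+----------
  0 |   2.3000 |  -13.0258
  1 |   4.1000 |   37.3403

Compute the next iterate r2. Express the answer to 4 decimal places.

2.7655

r2 = 4.1000 − 37.3403·(4.1000 − 2.3000) / (37.3403 − (-13.0258))
   = 4.1000 − (67.212540)/(50.366100) = 2.765520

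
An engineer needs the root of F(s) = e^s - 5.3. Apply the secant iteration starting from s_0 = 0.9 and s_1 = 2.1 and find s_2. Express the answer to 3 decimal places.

F(0.9) = -2.84040, F(2.1) = 2.86617
s_2 = 2.10000 − 2.86617·(2.10000 − 0.90000) / (2.86617 − (-2.84040)) = 2.10000 − (3.43940)/(5.70657) = 1.49729

1.497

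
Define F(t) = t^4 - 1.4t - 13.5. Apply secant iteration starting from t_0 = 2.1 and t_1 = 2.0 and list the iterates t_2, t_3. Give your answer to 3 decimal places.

2.009, 2.010

F(2.1) = 3.00810, F(2.0) = -0.30000
t_2 = 2.00000 − (-0.30000)·(2.00000 − 2.10000) / (-0.30000 − 3.00810) = 2.00000 − (0.03000)/(-3.30810) = 2.00907
F(2.00907) = -0.02052
t_3 = 2.00907 − (-0.02052)·(2.00907 − 2.00000) / (-0.02052 − (-0.30000)) = 2.00907 − (-0.00019)/(0.27948) = 2.00973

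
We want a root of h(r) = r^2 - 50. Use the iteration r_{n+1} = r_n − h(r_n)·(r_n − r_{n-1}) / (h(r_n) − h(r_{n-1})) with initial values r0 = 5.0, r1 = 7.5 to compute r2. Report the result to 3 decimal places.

7.000

h(5.0) = -25.00000, h(7.5) = 6.25000
r2 = 7.50000 − 6.25000·(7.50000 − 5.00000) / (6.25000 − (-25.00000)) = 7.50000 − (15.62500)/(31.25000) = 7.00000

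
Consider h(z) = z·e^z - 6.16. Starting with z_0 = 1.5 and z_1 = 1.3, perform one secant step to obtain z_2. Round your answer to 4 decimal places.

1.4424

h(1.5) = 0.562534, h(1.3) = -1.389914
z_2 = 1.300000 − (-1.389914)·(1.300000 − 1.500000) / (-1.389914 − 0.562534) = 1.300000 − (0.277983)/(-1.952448) = 1.442377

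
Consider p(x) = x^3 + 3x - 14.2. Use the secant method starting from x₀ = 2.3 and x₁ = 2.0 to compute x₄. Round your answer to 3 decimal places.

2.013

p(2.3) = 4.86700, p(2.0) = -0.20000
x₂ = 2.00000 − (-0.20000)·(2.00000 − 2.30000) / (-0.20000 − 4.86700) = 2.00000 − (0.06000)/(-5.06700) = 2.01184
p(2.01184) = -0.02154
x₃ = 2.01184 − (-0.02154)·(2.01184 − 2.00000) / (-0.02154 − (-0.20000)) = 2.01184 − (-0.00026)/(0.17846) = 2.01327
p(2.01327) = 0.00011
x₄ = 2.01327 − 0.00011·(2.01327 − 2.01184) / (0.00011 − (-0.02154)) = 2.01327 − (0.00000)/(0.02165) = 2.01326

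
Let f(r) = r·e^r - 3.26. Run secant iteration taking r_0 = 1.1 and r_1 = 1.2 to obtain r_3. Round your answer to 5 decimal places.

1.09294

f(1.1) = 0.0445826, f(1.2) = 0.7241403
r_2 = 1.2000000 − 0.7241403·(1.2000000 − 1.1000000) / (0.7241403 − 0.0445826) = 1.2000000 − (0.0724140)/(0.6795577) = 1.0934395
f(1.0934395) = 0.0033937
r_3 = 1.0934395 − 0.0033937·(1.0934395 − 1.2000000) / (0.0033937 − 0.7241403) = 1.0934395 − (-0.0003616)/(-0.7207466) = 1.0929377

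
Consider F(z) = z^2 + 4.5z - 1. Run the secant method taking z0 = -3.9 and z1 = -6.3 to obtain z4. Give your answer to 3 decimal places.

F(-3.9) = -3.34000, F(-6.3) = 10.34000
z2 = -6.30000 − 10.34000·(-6.30000 − (-3.90000)) / (10.34000 − (-3.34000)) = -6.30000 − (-24.81600)/(13.68000) = -4.48596
F(-4.48596) = -1.06296
z3 = -4.48596 − (-1.06296)·(-4.48596 − (-6.30000)) / (-1.06296 − 10.34000) = -4.48596 − (-1.92825)/(-11.40296) = -4.65507
F(-4.65507) = -0.27816
z4 = -4.65507 − (-0.27816)·(-4.65507 − (-4.48596)) / (-0.27816 − (-1.06296)) = -4.65507 − (0.04704)/(0.78480) = -4.71500

-4.715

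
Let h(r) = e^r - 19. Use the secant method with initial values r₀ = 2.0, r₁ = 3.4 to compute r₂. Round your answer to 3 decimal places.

2.720

h(2.0) = -11.61094, h(3.4) = 10.96410
r₂ = 3.40000 − 10.96410·(3.40000 − 2.00000) / (10.96410 − (-11.61094)) = 3.40000 − (15.34974)/(22.57504) = 2.72006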